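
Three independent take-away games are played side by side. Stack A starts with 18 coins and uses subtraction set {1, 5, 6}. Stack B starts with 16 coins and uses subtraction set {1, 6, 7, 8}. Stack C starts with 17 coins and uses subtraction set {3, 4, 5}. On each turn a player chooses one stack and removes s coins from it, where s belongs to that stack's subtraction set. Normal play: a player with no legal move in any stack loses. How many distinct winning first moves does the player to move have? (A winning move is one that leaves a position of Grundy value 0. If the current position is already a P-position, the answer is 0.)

Stack A, S = {1, 5, 6}:
n :  0  1  2  3  4  5  6  7  8  9 10 11 12 13 14 15 16 17 18
G :  0  1  0  1  0  1  2  3  2  3  2  0  1  0  1  0  1  2  3
G_A(18) = 3.
Stack B, S = {1, 6, 7, 8}:
n :  0  1  2  3  4  5  6  7  8  9 10 11 12 13 14 15 16
G :  0  1  0  1  0  1  2  3  2  3  2  3  4  0  1  0  1
G_B(16) = 1.
Stack C, S = {3, 4, 5}:
G(0) = 0
G(1) = mex{} = 0
G(2) = mex{} = 0
G(3) = mex{0} = 1
G(4) = mex{0,0} = 1
G(5) = mex{0,0,0} = 1
G(6) = mex{1,0,0} = 2
G(7) = mex{1,1,0} = 2
G(8) = mex{1,1,1} = 0
G(9) = mex{2,1,1} = 0
G(10) = mex{2,2,1} = 0
G(11) = mex{0,2,2} = 1
G(12) = mex{0,0,2} = 1
G(13) = mex{0,0,0} = 1
G(14) = mex{1,0,0} = 2
G(15) = mex{1,1,0} = 2
G(16) = mex{1,1,1} = 0
G(17) = mex{2,1,1} = 0
G_C(17) = 0.
Combined Grundy value = 3 ⊕ 1 ⊕ 0 = 2.
A winning move leaves total XOR = 0, i.e. changes one component's Grundy value g to g ⊕ X where X is the current total.
Stack A: need g' = 3⊕2 = 1. Options: 18−1→G=2, 18−5→G=0, 18−6→G=1. Hits: 1.
Stack B: need g' = 1⊕2 = 3. Options: 16−1→G=0, 16−6→G=2, 16−7→G=3, 16−8→G=2. Hits: 1.
Stack C: need g' = 0⊕2 = 2. Options: 17−3→G=2, 17−4→G=1, 17−5→G=1. Hits: 1.

3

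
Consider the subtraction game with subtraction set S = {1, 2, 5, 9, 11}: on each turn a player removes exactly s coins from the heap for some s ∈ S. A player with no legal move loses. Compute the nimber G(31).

1

n :  0  1  2  3  4  5  6  7  8  9 10 11 12 13 14 15 16 17 18 19 20 21 22 23 24 25 26 27 28 29 30 31
G :  0  1  2  0  1  2  0  1  2  3  0  1  2  0  1  2  0  1  2  3  0  1  2  0  1  2  0  1  2  3  0  1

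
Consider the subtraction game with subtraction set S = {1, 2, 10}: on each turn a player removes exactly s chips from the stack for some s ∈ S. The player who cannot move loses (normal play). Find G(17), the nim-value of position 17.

2

n :  0  1  2  3  4  5  6  7  8  9 10 11 12 13 14 15 16 17
G :  0  1  2  0  1  2  0  1  2  0  1  2  0  1  2  0  1  2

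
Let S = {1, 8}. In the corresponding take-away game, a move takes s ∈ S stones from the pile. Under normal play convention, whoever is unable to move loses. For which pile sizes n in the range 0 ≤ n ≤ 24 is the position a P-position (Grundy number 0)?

n :  0  1  2  3  4  5  6  7  8  9 10 11 12 13 14 15 16 17 18 19 20 21 22 23 24
G :  0  1  0  1  0  1  0  1  2  0  1  0  1  0  1  0  1  2  0  1  0  1  0  1  0
P-positions are exactly the n with G(n) = 0.

0, 2, 4, 6, 9, 11, 13, 15, 18, 20, 22, 24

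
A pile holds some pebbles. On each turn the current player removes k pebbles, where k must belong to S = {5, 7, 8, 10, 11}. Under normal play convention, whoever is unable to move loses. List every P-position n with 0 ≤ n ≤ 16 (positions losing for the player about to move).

0, 1, 2, 3, 4, 16

n :  0  1  2  3  4  5  6  7  8  9 10 11 12 13 14 15 16
G :  0  0  0  0  0  1  1  1  1  1  2  2  2  2  2  3  0
P-positions are exactly the n with G(n) = 0.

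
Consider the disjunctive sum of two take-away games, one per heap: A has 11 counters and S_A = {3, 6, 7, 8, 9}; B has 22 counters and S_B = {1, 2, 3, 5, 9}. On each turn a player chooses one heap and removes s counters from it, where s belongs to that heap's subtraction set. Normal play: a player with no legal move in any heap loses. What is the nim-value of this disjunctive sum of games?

1

Heap A, S = {3, 6, 7, 8, 9}:
n :  0  1  2  3  4  5  6  7  8  9 10 11
G :  0  0  0  1  1  1  2  2  2  3  3  3
G_A(11) = 3.
Heap B, S = {1, 2, 3, 5, 9}:
G(0) = 0
G(1) = mex{0} = 1
G(2) = mex{1,0} = 2
G(3) = mex{2,1,0} = 3
G(4) = mex{3,2,1} = 0
G(5) = mex{0,3,2,0} = 1
G(6) = mex{1,0,3,1} = 2
G(7) = mex{2,1,0,2} = 3
G(8) = mex{3,2,1,3} = 0
G(9) = mex{0,3,2,0,0} = 1
G(10) = mex{1,0,3,1,1} = 2
G(11) = mex{2,1,0,2,2} = 3
G(12) = mex{3,2,1,3,3} = 0
G(13) = mex{0,3,2,0,0} = 1
G(14) = mex{1,0,3,1,1} = 2
G(15) = mex{2,1,0,2,2} = 3
G(16) = mex{3,2,1,3,3} = 0
G(17) = mex{0,3,2,0,0} = 1
G(18) = mex{1,0,3,1,1} = 2
G(19) = mex{2,1,0,2,2} = 3
G(20) = mex{3,2,1,3,3} = 0
G(21) = mex{0,3,2,0,0} = 1
G(22) = mex{1,0,3,1,1} = 2
G_B(22) = 2.
Combined Grundy value = 3 ⊕ 2 = 1.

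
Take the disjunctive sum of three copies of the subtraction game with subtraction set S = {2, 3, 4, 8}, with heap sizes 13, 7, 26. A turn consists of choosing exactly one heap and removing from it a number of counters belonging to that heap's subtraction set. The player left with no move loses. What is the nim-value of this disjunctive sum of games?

All heaps use S = {2, 3, 4, 8}:
n :  0  1  2  3  4  5  6  7  8  9 10 11 12 13 14 15 16 17 18 19 20 21 22 23 24 25 26
G :  0  0  1  1  2  2  0  0  1  1  2  2  0  0  1  1  2  2  0  0  1  1  2  2  0  0  1
Heap A: G(13) = 0.
Heap B: G(7) = 0.
Heap C: G(26) = 1.
Combined Grundy value = 0 ⊕ 0 ⊕ 1 = 1.

1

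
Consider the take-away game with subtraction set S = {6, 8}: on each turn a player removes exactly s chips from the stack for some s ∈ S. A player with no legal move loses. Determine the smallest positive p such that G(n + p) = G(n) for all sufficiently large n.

14

G(0) = 0
G(1) = mex{} = 0
G(2) = mex{} = 0
G(3) = mex{} = 0
G(4) = mex{} = 0
G(5) = mex{} = 0
G(6) = mex{0} = 1
G(7) = mex{0} = 1
G(8) = mex{0,0} = 1
G(9) = mex{0,0} = 1
G(10) = mex{0,0} = 1
G(11) = mex{0,0} = 1
G(12) = mex{1,0} = 2
G(13) = mex{1,0} = 2
G(14) = mex{1,1} = 0
G(15) = mex{1,1} = 0
G(16) = mex{1,1} = 0
G(17) = mex{1,1} = 0
G(18) = mex{2,1} = 0
G(19) = mex{2,1} = 0
G(20) = mex{0,2} = 1
G(21) = mex{0,2} = 1
G(22) = mex{0,0} = 1
G(23) = mex{0,0} = 1
G(24) = mex{0,0} = 1
G(25) = mex{0,0} = 1
G(26) = mex{1,0} = 2
G(27) = mex{1,0} = 2
G(28) = mex{1,1} = 0
G(29) = mex{1,1} = 0
G(n+14) = G(n) holds for n = 0,…,7 (a full window of length max(S) = 8), so the sequence is purely periodic with period 14.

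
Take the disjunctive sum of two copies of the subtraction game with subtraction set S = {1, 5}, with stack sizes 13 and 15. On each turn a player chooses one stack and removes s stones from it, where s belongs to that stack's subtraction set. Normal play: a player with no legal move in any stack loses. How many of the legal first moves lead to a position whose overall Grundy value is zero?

All stacks use S = {1, 5}:
G(0) = 0
G(1) = mex{0} = 1
G(2) = mex{1} = 0
G(3) = mex{0} = 1
G(4) = mex{1} = 0
G(5) = mex{0,0} = 1
G(6) = mex{1,1} = 0
G(7) = mex{0,0} = 1
G(8) = mex{1,1} = 0
G(9) = mex{0,0} = 1
G(10) = mex{1,1} = 0
G(11) = mex{0,0} = 1
G(12) = mex{1,1} = 0
G(13) = mex{0,0} = 1
G(14) = mex{1,1} = 0
G(15) = mex{0,0} = 1
Stack A: G(13) = 1.
Stack B: G(15) = 1.
Combined Grundy value = 1 ⊕ 1 = 0.
A winning move leaves total XOR = 0, i.e. changes one component's Grundy value g to g ⊕ X where X is the current total.
Stack A: target g' = 1⊕0 = 1, but every legal move changes the Grundy value (mex property), so 0 moves.
Stack B: target g' = 1⊕0 = 1, but every legal move changes the Grundy value (mex property), so 0 moves.

0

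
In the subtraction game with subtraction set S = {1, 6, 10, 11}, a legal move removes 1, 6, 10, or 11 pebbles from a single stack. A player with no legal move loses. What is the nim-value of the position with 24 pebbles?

G(0) = 0
G(1) = mex{0} = 1
G(2) = mex{1} = 0
G(3) = mex{0} = 1
G(4) = mex{1} = 0
G(5) = mex{0} = 1
G(6) = mex{1,0} = 2
G(7) = mex{2,1} = 0
G(8) = mex{0,0} = 1
G(9) = mex{1,1} = 0
G(10) = mex{0,0,0} = 1
G(11) = mex{1,1,1,0} = 2
G(12) = mex{2,2,0,1} = 3
G(13) = mex{3,0,1,0} = 2
G(14) = mex{2,1,0,1} = 3
G(15) = mex{3,0,1,0} = 2
G(16) = mex{2,1,2,1} = 0
G(17) = mex{0,2,0,2} = 1
G(18) = mex{1,3,1,0} = 2
G(19) = mex{2,2,0,1} = 3
G(20) = mex{3,3,1,0} = 2
G(21) = mex{2,2,2,1} = 0
G(22) = mex{0,0,3,2} = 1
G(23) = mex{1,1,2,3} = 0
G(24) = mex{0,2,3,2} = 1

1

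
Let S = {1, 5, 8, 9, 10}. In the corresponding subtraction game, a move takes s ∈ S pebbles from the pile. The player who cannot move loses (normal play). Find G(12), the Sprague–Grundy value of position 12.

2

G(0) = 0
G(1) = mex{0} = 1
G(2) = mex{1} = 0
G(3) = mex{0} = 1
G(4) = mex{1} = 0
G(5) = mex{0,0} = 1
G(6) = mex{1,1} = 0
G(7) = mex{0,0} = 1
G(8) = mex{1,1,0} = 2
G(9) = mex{2,0,1,0} = 3
G(10) = mex{3,1,0,1,0} = 2
G(11) = mex{2,0,1,0,1} = 3
G(12) = mex{3,1,0,1,0} = 2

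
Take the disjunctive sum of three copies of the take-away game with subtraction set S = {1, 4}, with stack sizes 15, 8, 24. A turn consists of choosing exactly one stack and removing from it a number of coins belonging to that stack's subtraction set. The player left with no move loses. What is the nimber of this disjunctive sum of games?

3

All stacks use S = {1, 4}:
n :  0  1  2  3  4  5  6  7  8  9 10 11 12 13 14 15 16 17 18 19 20 21 22 23 24
G :  0  1  0  1  2  0  1  0  1  2  0  1  0  1  2  0  1  0  1  2  0  1  0  1  2
Stack A: G(15) = 0.
Stack B: G(8) = 1.
Stack C: G(24) = 2.
Combined Grundy value = 0 ⊕ 1 ⊕ 2 = 3.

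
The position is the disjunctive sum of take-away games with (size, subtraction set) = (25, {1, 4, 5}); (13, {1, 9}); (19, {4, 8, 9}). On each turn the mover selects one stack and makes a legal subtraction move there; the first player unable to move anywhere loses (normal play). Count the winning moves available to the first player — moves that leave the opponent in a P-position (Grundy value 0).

Stack A, S = {1, 4, 5}:
G(0) = 0
G(1) = mex{0} = 1
G(2) = mex{1} = 0
G(3) = mex{0} = 1
G(4) = mex{1,0} = 2
G(5) = mex{2,1,0} = 3
G(6) = mex{3,0,1} = 2
G(7) = mex{2,1,0} = 3
G(8) = mex{3,2,1} = 0
G(9) = mex{0,3,2} = 1
G(10) = mex{1,2,3} = 0
G(11) = mex{0,3,2} = 1
G(12) = mex{1,0,3} = 2
G(13) = mex{2,1,0} = 3
G(14) = mex{3,0,1} = 2
G(15) = mex{2,1,0} = 3
G(16) = mex{3,2,1} = 0
G(17) = mex{0,3,2} = 1
G(18) = mex{1,2,3} = 0
G(19) = mex{0,3,2} = 1
G(20) = mex{1,0,3} = 2
G(21) = mex{2,1,0} = 3
G(22) = mex{3,0,1} = 2
G(23) = mex{2,1,0} = 3
G(24) = mex{3,2,1} = 0
G(25) = mex{0,3,2} = 1
G_A(25) = 1.
Stack B, S = {1, 9}:
G(0) = 0
G(1) = mex{0} = 1
G(2) = mex{1} = 0
G(3) = mex{0} = 1
G(4) = mex{1} = 0
G(5) = mex{0} = 1
G(6) = mex{1} = 0
G(7) = mex{0} = 1
G(8) = mex{1} = 0
G(9) = mex{0,0} = 1
G(10) = mex{1,1} = 0
G(11) = mex{0,0} = 1
G(12) = mex{1,1} = 0
G(13) = mex{0,0} = 1
G_B(13) = 1.
Stack C, S = {4, 8, 9}:
G(0) = 0
G(1) = mex{} = 0
G(2) = mex{} = 0
G(3) = mex{} = 0
G(4) = mex{0} = 1
G(5) = mex{0} = 1
G(6) = mex{0} = 1
G(7) = mex{0} = 1
G(8) = mex{1,0} = 2
G(9) = mex{1,0,0} = 2
G(10) = mex{1,0,0} = 2
G(11) = mex{1,0,0} = 2
G(12) = mex{2,1,0} = 3
G(13) = mex{2,1,1} = 0
G(14) = mex{2,1,1} = 0
G(15) = mex{2,1,1} = 0
G(16) = mex{3,2,1} = 0
G(17) = mex{0,2,2} = 1
G(18) = mex{0,2,2} = 1
G(19) = mex{0,2,2} = 1
G_C(19) = 1.
Combined Grundy value = 1 ⊕ 1 ⊕ 1 = 1.
A winning move leaves total XOR = 0, i.e. changes one component's Grundy value g to g ⊕ X where X is the current total.
Stack A: need g' = 1⊕1 = 0. Options: 25−1→G=0, 25−4→G=3, 25−5→G=2. Hits: 1.
Stack B: need g' = 1⊕1 = 0. Options: 13−1→G=0, 13−9→G=0. Hits: 2.
Stack C: need g' = 1⊕1 = 0. Options: 19−4→G=0, 19−8→G=2, 19−9→G=2. Hits: 1.

4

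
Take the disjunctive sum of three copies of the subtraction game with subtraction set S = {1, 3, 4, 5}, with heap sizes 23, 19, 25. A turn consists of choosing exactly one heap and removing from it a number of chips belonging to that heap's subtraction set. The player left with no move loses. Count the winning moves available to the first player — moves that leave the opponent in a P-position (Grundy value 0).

All heaps use S = {1, 3, 4, 5}:
n :  0  1  2  3  4  5  6  7  8  9 10 11 12 13 14 15 16 17 18 19 20 21 22 23 24 25
G :  0  1  0  1  2  3  2  3  0  1  0  1  2  3  2  3  0  1  0  1  2  3  2  3  0  1
Heap A: G(23) = 3.
Heap B: G(19) = 1.
Heap C: G(25) = 1.
Combined Grundy value = 3 ⊕ 1 ⊕ 1 = 3.
A winning move leaves total XOR = 0, i.e. changes one component's Grundy value g to g ⊕ X where X is the current total.
Heap A: need g' = 3⊕3 = 0. Options: 23−1→G=2, 23−3→G=2, 23−4→G=1, 23−5→G=0. Hits: 1.
Heap B: need g' = 1⊕3 = 2. Options: 19−1→G=0, 19−3→G=0, 19−4→G=3, 19−5→G=2. Hits: 1.
Heap C: need g' = 1⊕3 = 2. Options: 25−1→G=0, 25−3→G=2, 25−4→G=3, 25−5→G=2. Hits: 2.

4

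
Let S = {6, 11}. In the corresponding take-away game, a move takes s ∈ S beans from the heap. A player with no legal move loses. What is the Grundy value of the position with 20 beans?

G(0) = 0
G(1) = mex{} = 0
G(2) = mex{} = 0
G(3) = mex{} = 0
G(4) = mex{} = 0
G(5) = mex{} = 0
G(6) = mex{0} = 1
G(7) = mex{0} = 1
G(8) = mex{0} = 1
G(9) = mex{0} = 1
G(10) = mex{0} = 1
G(11) = mex{0,0} = 1
G(12) = mex{1,0} = 2
G(13) = mex{1,0} = 2
G(14) = mex{1,0} = 2
G(15) = mex{1,0} = 2
G(16) = mex{1,0} = 2
G(17) = mex{1,1} = 0
G(18) = mex{2,1} = 0
G(19) = mex{2,1} = 0
G(20) = mex{2,1} = 0

0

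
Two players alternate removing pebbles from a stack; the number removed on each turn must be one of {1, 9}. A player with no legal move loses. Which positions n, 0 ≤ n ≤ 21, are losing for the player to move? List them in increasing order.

n :  0  1  2  3  4  5  6  7  8  9 10 11 12 13 14 15 16 17 18 19 20 21
G :  0  1  0  1  0  1  0  1  0  1  0  1  0  1  0  1  0  1  0  1  0  1
P-positions are exactly the n with G(n) = 0.

0, 2, 4, 6, 8, 10, 12, 14, 16, 18, 20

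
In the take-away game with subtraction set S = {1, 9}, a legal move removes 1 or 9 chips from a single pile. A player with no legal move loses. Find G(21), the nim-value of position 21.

1

n :  0  1  2  3  4  5  6  7  8  9 10 11 12 13 14 15 16 17 18 19 20 21
G :  0  1  0  1  0  1  0  1  0  1  0  1  0  1  0  1  0  1  0  1  0  1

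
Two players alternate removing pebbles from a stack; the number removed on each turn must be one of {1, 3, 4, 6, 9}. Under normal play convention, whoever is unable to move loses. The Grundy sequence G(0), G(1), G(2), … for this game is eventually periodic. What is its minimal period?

G(0) = 0
G(1) = mex{0} = 1
G(2) = mex{1} = 0
G(3) = mex{0,0} = 1
G(4) = mex{1,1,0} = 2
G(5) = mex{2,0,1} = 3
G(6) = mex{3,1,0,0} = 2
G(7) = mex{2,2,1,1} = 0
G(8) = mex{0,3,2,0} = 1
G(9) = mex{1,2,3,1,0} = 4
G(10) = mex{4,0,2,2,1} = 3
G(11) = mex{3,1,0,3,0} = 2
G(12) = mex{2,4,1,2,1} = 0
G(13) = mex{0,3,4,0,2} = 1
G(14) = mex{1,2,3,1,3} = 0
G(15) = mex{0,0,2,4,2} = 1
G(16) = mex{1,1,0,3,0} = 2
G(17) = mex{2,0,1,2,1} = 3
G(18) = mex{3,1,0,0,4} = 2
G(19) = mex{2,2,1,1,3} = 0
G(20) = mex{0,3,2,0,2} = 1
G(21) = mex{1,2,3,1,0} = 4
G(22) = mex{4,0,2,2,1} = 3
G(23) = mex{3,1,0,3,0} = 2
G(24) = mex{2,4,1,2,1} = 0
G(25) = mex{0,3,4,0,2} = 1
G(n+12) = G(n) holds for n = 0,…,8 (a full window of length max(S) = 9), so the sequence is purely periodic with period 12.

12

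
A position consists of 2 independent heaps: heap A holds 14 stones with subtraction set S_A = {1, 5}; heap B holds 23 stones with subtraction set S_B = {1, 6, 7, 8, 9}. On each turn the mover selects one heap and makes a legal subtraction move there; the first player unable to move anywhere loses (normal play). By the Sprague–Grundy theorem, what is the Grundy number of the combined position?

Heap A, S = {1, 5}:
G(0) = 0
G(1) = mex{0} = 1
G(2) = mex{1} = 0
G(3) = mex{0} = 1
G(4) = mex{1} = 0
G(5) = mex{0,0} = 1
G(6) = mex{1,1} = 0
G(7) = mex{0,0} = 1
G(8) = mex{1,1} = 0
G(9) = mex{0,0} = 1
G(10) = mex{1,1} = 0
G(11) = mex{0,0} = 1
G(12) = mex{1,1} = 0
G(13) = mex{0,0} = 1
G(14) = mex{1,1} = 0
G_A(14) = 0.
Heap B, S = {1, 6, 7, 8, 9}:
G(0) = 0
G(1) = mex{0} = 1
G(2) = mex{1} = 0
G(3) = mex{0} = 1
G(4) = mex{1} = 0
G(5) = mex{0} = 1
G(6) = mex{1,0} = 2
G(7) = mex{2,1,0} = 3
G(8) = mex{3,0,1,0} = 2
G(9) = mex{2,1,0,1,0} = 3
G(10) = mex{3,0,1,0,1} = 2
G(11) = mex{2,1,0,1,0} = 3
G(12) = mex{3,2,1,0,1} = 4
G(13) = mex{4,3,2,1,0} = 5
G(14) = mex{5,2,3,2,1} = 0
G(15) = mex{0,3,2,3,2} = 1
G(16) = mex{1,2,3,2,3} = 0
G(17) = mex{0,3,2,3,2} = 1
G(18) = mex{1,4,3,2,3} = 0
G(19) = mex{0,5,4,3,2} = 1
G(20) = mex{1,0,5,4,3} = 2
G(21) = mex{2,1,0,5,4} = 3
G(22) = mex{3,0,1,0,5} = 2
G(23) = mex{2,1,0,1,0} = 3
G_B(23) = 3.
Combined Grundy value = 0 ⊕ 3 = 3.

3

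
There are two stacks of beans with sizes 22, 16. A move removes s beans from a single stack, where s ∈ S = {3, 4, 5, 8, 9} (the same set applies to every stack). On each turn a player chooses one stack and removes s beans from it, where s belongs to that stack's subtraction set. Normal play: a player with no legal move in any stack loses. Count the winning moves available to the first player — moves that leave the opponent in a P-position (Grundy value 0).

All stacks use S = {3, 4, 5, 8, 9}:
G(0) = 0
G(1) = mex{} = 0
G(2) = mex{} = 0
G(3) = mex{0} = 1
G(4) = mex{0,0} = 1
G(5) = mex{0,0,0} = 1
G(6) = mex{1,0,0} = 2
G(7) = mex{1,1,0} = 2
G(8) = mex{1,1,1,0} = 2
G(9) = mex{2,1,1,0,0} = 3
G(10) = mex{2,2,1,0,0} = 3
G(11) = mex{2,2,2,1,0} = 3
G(12) = mex{3,2,2,1,1} = 0
G(13) = mex{3,3,2,1,1} = 0
G(14) = mex{3,3,3,2,1} = 0
G(15) = mex{0,3,3,2,2} = 1
G(16) = mex{0,0,3,2,2} = 1
G(17) = mex{0,0,0,3,2} = 1
G(18) = mex{1,0,0,3,3} = 2
G(19) = mex{1,1,0,3,3} = 2
G(20) = mex{1,1,1,0,3} = 2
G(21) = mex{2,1,1,0,0} = 3
G(22) = mex{2,2,1,0,0} = 3
Stack A: G(22) = 3.
Stack B: G(16) = 1.
Combined Grundy value = 3 ⊕ 1 = 2.
A winning move leaves total XOR = 0, i.e. changes one component's Grundy value g to g ⊕ X where X is the current total.
Stack A: need g' = 3⊕2 = 1. Options: 22−3→G=2, 22−4→G=2, 22−5→G=1, 22−8→G=0, 22−9→G=0. Hits: 1.
Stack B: need g' = 1⊕2 = 3. Options: 16−3→G=0, 16−4→G=0, 16−5→G=3, 16−8→G=2, 16−9→G=2. Hits: 1.

2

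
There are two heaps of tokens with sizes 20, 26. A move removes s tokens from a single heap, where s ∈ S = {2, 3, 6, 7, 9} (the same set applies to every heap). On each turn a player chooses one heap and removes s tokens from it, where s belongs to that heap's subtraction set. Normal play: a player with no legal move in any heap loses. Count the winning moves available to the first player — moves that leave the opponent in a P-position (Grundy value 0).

All heaps use S = {2, 3, 6, 7, 9}:
n :  0  1  2  3  4  5  6  7  8  9 10 11 12 13 14 15 16 17 18 19 20 21 22 23 24 25 26
G :  0  0  1  1  2  0  3  1  2  2  3  3  4  0  5  1  4  0  0  1  1  2  2  3  3  5  2
Heap A: G(20) = 1.
Heap B: G(26) = 2.
Combined Grundy value = 1 ⊕ 2 = 3.
A winning move leaves total XOR = 0, i.e. changes one component's Grundy value g to g ⊕ X where X is the current total.
Heap A: need g' = 1⊕3 = 2. Options: 20−2→G=0, 20−3→G=0, 20−6→G=5, 20−7→G=0, 20−9→G=3. Hits: 0.
Heap B: need g' = 2⊕3 = 1. Options: 26−2→G=3, 26−3→G=3, 26−6→G=1, 26−7→G=1, 26−9→G=0. Hits: 2.

2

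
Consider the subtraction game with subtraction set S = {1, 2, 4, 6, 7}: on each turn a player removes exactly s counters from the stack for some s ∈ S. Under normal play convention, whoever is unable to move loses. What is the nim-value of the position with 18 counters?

2

G(0) = 0
G(1) = mex{0} = 1
G(2) = mex{1,0} = 2
G(3) = mex{2,1} = 0
G(4) = mex{0,2,0} = 1
G(5) = mex{1,0,1} = 2
G(6) = mex{2,1,2,0} = 3
G(7) = mex{3,2,0,1,0} = 4
G(8) = mex{4,3,1,2,1} = 0
G(9) = mex{0,4,2,0,2} = 1
G(10) = mex{1,0,3,1,0} = 2
G(11) = mex{2,1,4,2,1} = 0
G(12) = mex{0,2,0,3,2} = 1
G(13) = mex{1,0,1,4,3} = 2
G(14) = mex{2,1,2,0,4} = 3
G(15) = mex{3,2,0,1,0} = 4
G(16) = mex{4,3,1,2,1} = 0
G(17) = mex{0,4,2,0,2} = 1
G(18) = mex{1,0,3,1,0} = 2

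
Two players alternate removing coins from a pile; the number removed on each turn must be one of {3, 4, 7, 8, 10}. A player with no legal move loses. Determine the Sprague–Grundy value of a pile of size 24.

G(0) = 0
G(1) = mex{} = 0
G(2) = mex{} = 0
G(3) = mex{0} = 1
G(4) = mex{0,0} = 1
G(5) = mex{0,0} = 1
G(6) = mex{1,0} = 2
G(7) = mex{1,1,0} = 2
G(8) = mex{1,1,0,0} = 2
G(9) = mex{2,1,0,0} = 3
G(10) = mex{2,2,1,0,0} = 3
G(11) = mex{2,2,1,1,0} = 3
G(12) = mex{3,2,1,1,0} = 4
G(13) = mex{3,3,2,1,1} = 0
G(14) = mex{3,3,2,2,1} = 0
G(15) = mex{4,3,2,2,1} = 0
G(16) = mex{0,4,3,2,2} = 1
G(17) = mex{0,0,3,3,2} = 1
G(18) = mex{0,0,3,3,2} = 1
G(19) = mex{1,0,4,3,3} = 2
G(20) = mex{1,1,0,4,3} = 2
G(21) = mex{1,1,0,0,3} = 2
G(22) = mex{2,1,0,0,4} = 3
G(23) = mex{2,2,1,0,0} = 3
G(24) = mex{2,2,1,1,0} = 3

3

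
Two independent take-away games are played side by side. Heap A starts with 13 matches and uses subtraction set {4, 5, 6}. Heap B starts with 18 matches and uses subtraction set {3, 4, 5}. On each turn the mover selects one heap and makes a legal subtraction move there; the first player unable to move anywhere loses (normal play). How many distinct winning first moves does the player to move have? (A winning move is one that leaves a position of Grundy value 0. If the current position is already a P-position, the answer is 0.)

Heap A, S = {4, 5, 6}:
n :  0  1  2  3  4  5  6  7  8  9 10 11 12 13
G :  0  0  0  0  1  1  1  1  2  2  0  0  0  0
G_A(13) = 0.
Heap B, S = {3, 4, 5}:
G(0) = 0
G(1) = mex{} = 0
G(2) = mex{} = 0
G(3) = mex{0} = 1
G(4) = mex{0,0} = 1
G(5) = mex{0,0,0} = 1
G(6) = mex{1,0,0} = 2
G(7) = mex{1,1,0} = 2
G(8) = mex{1,1,1} = 0
G(9) = mex{2,1,1} = 0
G(10) = mex{2,2,1} = 0
G(11) = mex{0,2,2} = 1
G(12) = mex{0,0,2} = 1
G(13) = mex{0,0,0} = 1
G(14) = mex{1,0,0} = 2
G(15) = mex{1,1,0} = 2
G(16) = mex{1,1,1} = 0
G(17) = mex{2,1,1} = 0
G(18) = mex{2,2,1} = 0
G_B(18) = 0.
Combined Grundy value = 0 ⊕ 0 = 0.
A winning move leaves total XOR = 0, i.e. changes one component's Grundy value g to g ⊕ X where X is the current total.
Heap A: target g' = 0⊕0 = 0, but every legal move changes the Grundy value (mex property), so 0 moves.
Heap B: target g' = 0⊕0 = 0, but every legal move changes the Grundy value (mex property), so 0 moves.

0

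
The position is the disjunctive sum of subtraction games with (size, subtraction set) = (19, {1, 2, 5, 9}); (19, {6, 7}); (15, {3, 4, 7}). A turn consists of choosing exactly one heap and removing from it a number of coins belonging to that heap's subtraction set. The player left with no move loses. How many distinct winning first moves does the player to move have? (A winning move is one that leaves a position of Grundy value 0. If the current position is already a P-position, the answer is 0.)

Heap A, S = {1, 2, 5, 9}:
G(0) = 0
G(1) = mex{0} = 1
G(2) = mex{1,0} = 2
G(3) = mex{2,1} = 0
G(4) = mex{0,2} = 1
G(5) = mex{1,0,0} = 2
G(6) = mex{2,1,1} = 0
G(7) = mex{0,2,2} = 1
G(8) = mex{1,0,0} = 2
G(9) = mex{2,1,1,0} = 3
G(10) = mex{3,2,2,1} = 0
G(11) = mex{0,3,0,2} = 1
G(12) = mex{1,0,1,0} = 2
G(13) = mex{2,1,2,1} = 0
G(14) = mex{0,2,3,2} = 1
G(15) = mex{1,0,0,0} = 2
G(16) = mex{2,1,1,1} = 0
G(17) = mex{0,2,2,2} = 1
G(18) = mex{1,0,0,3} = 2
G(19) = mex{2,1,1,0} = 3
G_A(19) = 3.
Heap B, S = {6, 7}:
n :  0  1  2  3  4  5  6  7  8  9 10 11 12 13 14 15 16 17 18 19
G :  0  0  0  0  0  0  1  1  1  1  1  1  2  0  0  0  0  0  0  1
G_B(19) = 1.
Heap C, S = {3, 4, 7}:
G(0) = 0
G(1) = mex{} = 0
G(2) = mex{} = 0
G(3) = mex{0} = 1
G(4) = mex{0,0} = 1
G(5) = mex{0,0} = 1
G(6) = mex{1,0} = 2
G(7) = mex{1,1,0} = 2
G(8) = mex{1,1,0} = 2
G(9) = mex{2,1,0} = 3
G(10) = mex{2,2,1} = 0
G(11) = mex{2,2,1} = 0
G(12) = mex{3,2,1} = 0
G(13) = mex{0,3,2} = 1
G(14) = mex{0,0,2} = 1
G(15) = mex{0,0,2} = 1
G_C(15) = 1.
Combined Grundy value = 3 ⊕ 1 ⊕ 1 = 3.
A winning move leaves total XOR = 0, i.e. changes one component's Grundy value g to g ⊕ X where X is the current total.
Heap A: need g' = 3⊕3 = 0. Options: 19−1→G=2, 19−2→G=1, 19−5→G=1, 19−9→G=0. Hits: 1.
Heap B: need g' = 1⊕3 = 2. Options: 19−6→G=0, 19−7→G=2. Hits: 1.
Heap C: need g' = 1⊕3 = 2. Options: 15−3→G=0, 15−4→G=0, 15−7→G=2. Hits: 1.

3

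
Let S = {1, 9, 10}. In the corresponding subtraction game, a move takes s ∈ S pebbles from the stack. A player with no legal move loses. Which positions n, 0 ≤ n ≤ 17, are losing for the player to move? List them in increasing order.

0, 2, 4, 6, 8

G(0) = 0
G(1) = mex{0} = 1
G(2) = mex{1} = 0
G(3) = mex{0} = 1
G(4) = mex{1} = 0
G(5) = mex{0} = 1
G(6) = mex{1} = 0
G(7) = mex{0} = 1
G(8) = mex{1} = 0
G(9) = mex{0,0} = 1
G(10) = mex{1,1,0} = 2
G(11) = mex{2,0,1} = 3
G(12) = mex{3,1,0} = 2
G(13) = mex{2,0,1} = 3
G(14) = mex{3,1,0} = 2
G(15) = mex{2,0,1} = 3
G(16) = mex{3,1,0} = 2
G(17) = mex{2,0,1} = 3
P-positions are exactly the n with G(n) = 0.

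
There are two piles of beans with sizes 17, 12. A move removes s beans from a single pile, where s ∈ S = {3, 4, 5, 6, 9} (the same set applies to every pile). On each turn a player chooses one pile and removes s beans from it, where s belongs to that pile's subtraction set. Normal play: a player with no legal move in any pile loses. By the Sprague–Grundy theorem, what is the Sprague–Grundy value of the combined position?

1

All piles use S = {3, 4, 5, 6, 9}:
n :  0  1  2  3  4  5  6  7  8  9 10 11 12 13 14 15 16 17
G :  0  0  0  1  1  1  2  2  2  3  3  3  0  0  0  1  1  1
Pile A: G(17) = 1.
Pile B: G(12) = 0.
Combined Grundy value = 1 ⊕ 0 = 1.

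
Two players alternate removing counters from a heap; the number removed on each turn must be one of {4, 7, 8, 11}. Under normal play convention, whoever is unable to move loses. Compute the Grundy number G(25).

2

n :  0  1  2  3  4  5  6  7  8  9 10 11 12 13 14 15 16 17 18 19 20 21 22 23 24 25
G :  0  0  0  0  1  1  1  1  2  2  2  2  3  3  3  0  0  0  0  1  1  1  1  2  2  2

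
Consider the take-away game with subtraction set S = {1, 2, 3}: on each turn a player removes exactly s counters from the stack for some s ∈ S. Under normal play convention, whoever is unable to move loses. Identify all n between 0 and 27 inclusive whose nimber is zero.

n :  0  1  2  3  4  5  6  7  8  9 10 11 12 13 14 15 16 17 18 19 20 21 22 23 24 25 26 27
G :  0  1  2  3  0  1  2  3  0  1  2  3  0  1  2  3  0  1  2  3  0  1  2  3  0  1  2  3
P-positions are exactly the n with G(n) = 0.

0, 4, 8, 12, 16, 20, 24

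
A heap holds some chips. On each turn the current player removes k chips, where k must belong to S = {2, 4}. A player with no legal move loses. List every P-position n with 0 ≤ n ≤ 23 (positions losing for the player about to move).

G(0) = 0
G(1) = mex{} = 0
G(2) = mex{0} = 1
G(3) = mex{0} = 1
G(4) = mex{1,0} = 2
G(5) = mex{1,0} = 2
G(6) = mex{2,1} = 0
G(7) = mex{2,1} = 0
G(8) = mex{0,2} = 1
G(9) = mex{0,2} = 1
G(10) = mex{1,0} = 2
G(11) = mex{1,0} = 2
G(12) = mex{2,1} = 0
G(13) = mex{2,1} = 0
G(14) = mex{0,2} = 1
G(15) = mex{0,2} = 1
G(16) = mex{1,0} = 2
G(17) = mex{1,0} = 2
G(18) = mex{2,1} = 0
G(19) = mex{2,1} = 0
G(20) = mex{0,2} = 1
G(21) = mex{0,2} = 1
G(22) = mex{1,0} = 2
G(23) = mex{1,0} = 2
P-positions are exactly the n with G(n) = 0.

0, 1, 6, 7, 12, 13, 18, 19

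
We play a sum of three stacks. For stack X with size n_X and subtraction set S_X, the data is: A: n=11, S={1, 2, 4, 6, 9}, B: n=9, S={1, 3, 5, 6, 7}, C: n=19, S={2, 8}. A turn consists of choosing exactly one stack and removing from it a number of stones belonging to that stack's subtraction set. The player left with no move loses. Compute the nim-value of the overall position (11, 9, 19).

Stack A, S = {1, 2, 4, 6, 9}:
n :  0  1  2  3  4  5  6  7  8  9 10 11
G :  0  1  2  0  1  2  3  4  0  1  2  0
G_A(11) = 0.
Stack B, S = {1, 3, 5, 6, 7}:
n : 0 1 2 3 4 5 6 7 8 9
G : 0 1 0 1 0 1 2 3 2 3
G_B(9) = 3.
Stack C, S = {2, 8}:
G(0) = 0
G(1) = mex{} = 0
G(2) = mex{0} = 1
G(3) = mex{0} = 1
G(4) = mex{1} = 0
G(5) = mex{1} = 0
G(6) = mex{0} = 1
G(7) = mex{0} = 1
G(8) = mex{1,0} = 2
G(9) = mex{1,0} = 2
G(10) = mex{2,1} = 0
G(11) = mex{2,1} = 0
G(12) = mex{0,0} = 1
G(13) = mex{0,0} = 1
G(14) = mex{1,1} = 0
G(15) = mex{1,1} = 0
G(16) = mex{0,2} = 1
G(17) = mex{0,2} = 1
G(18) = mex{1,0} = 2
G(19) = mex{1,0} = 2
G_C(19) = 2.
Combined Grundy value = 0 ⊕ 3 ⊕ 2 = 1.

1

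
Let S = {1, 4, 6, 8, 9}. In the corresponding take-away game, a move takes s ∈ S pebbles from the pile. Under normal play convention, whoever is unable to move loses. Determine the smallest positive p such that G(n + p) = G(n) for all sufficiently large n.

n :  0  1  2  3  4  5  6  7  8  9 10 11 12 13 14 15 16 17 18 19 20 21 22 23 24 25 26 27 28 29 30 31 32 33 34 35
G :  0  1  0  1  2  0  1  0  1  2  3  2  0  1  2  3  2  0  1  0  1  2  0  1  0  1  2  3  2  0  1  2  3  2  0  1
G(n+17) = G(n) holds for n = 0,…,8 (a full window of length max(S) = 9), so the sequence is purely periodic with period 17.

17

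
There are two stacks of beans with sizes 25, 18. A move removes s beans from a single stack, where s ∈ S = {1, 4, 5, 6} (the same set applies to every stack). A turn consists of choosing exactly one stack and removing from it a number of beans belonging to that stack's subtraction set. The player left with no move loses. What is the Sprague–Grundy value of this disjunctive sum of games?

All stacks use S = {1, 4, 5, 6}:
G(0) = 0
G(1) = mex{0} = 1
G(2) = mex{1} = 0
G(3) = mex{0} = 1
G(4) = mex{1,0} = 2
G(5) = mex{2,1,0} = 3
G(6) = mex{3,0,1,0} = 2
G(7) = mex{2,1,0,1} = 3
G(8) = mex{3,2,1,0} = 4
G(9) = mex{4,3,2,1} = 0
G(10) = mex{0,2,3,2} = 1
G(11) = mex{1,3,2,3} = 0
G(12) = mex{0,4,3,2} = 1
G(13) = mex{1,0,4,3} = 2
G(14) = mex{2,1,0,4} = 3
G(15) = mex{3,0,1,0} = 2
G(16) = mex{2,1,0,1} = 3
G(17) = mex{3,2,1,0} = 4
G(18) = mex{4,3,2,1} = 0
G(19) = mex{0,2,3,2} = 1
G(20) = mex{1,3,2,3} = 0
G(21) = mex{0,4,3,2} = 1
G(22) = mex{1,0,4,3} = 2
G(23) = mex{2,1,0,4} = 3
G(24) = mex{3,0,1,0} = 2
G(25) = mex{2,1,0,1} = 3
Stack A: G(25) = 3.
Stack B: G(18) = 0.
Combined Grundy value = 3 ⊕ 0 = 3.

3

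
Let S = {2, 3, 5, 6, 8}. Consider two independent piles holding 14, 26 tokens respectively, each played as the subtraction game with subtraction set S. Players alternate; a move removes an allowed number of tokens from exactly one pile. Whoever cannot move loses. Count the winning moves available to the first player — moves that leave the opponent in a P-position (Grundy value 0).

All piles use S = {2, 3, 5, 6, 8}:
n :  0  1  2  3  4  5  6  7  8  9 10 11 12 13 14 15 16 17 18 19 20 21 22 23 24 25 26
G :  0  0  1  1  2  2  3  3  4  4  0  0  1  1  2  2  3  3  4  4  0  0  1  1  2  2  3
Pile A: G(14) = 2.
Pile B: G(26) = 3.
Combined Grundy value = 2 ⊕ 3 = 1.
A winning move leaves total XOR = 0, i.e. changes one component's Grundy value g to g ⊕ X where X is the current total.
Pile A: need g' = 2⊕1 = 3. Options: 14−2→G=1, 14−3→G=0, 14−5→G=4, 14−6→G=4, 14−8→G=3. Hits: 1.
Pile B: need g' = 3⊕1 = 2. Options: 26−2→G=2, 26−3→G=1, 26−5→G=0, 26−6→G=0, 26−8→G=4. Hits: 1.

2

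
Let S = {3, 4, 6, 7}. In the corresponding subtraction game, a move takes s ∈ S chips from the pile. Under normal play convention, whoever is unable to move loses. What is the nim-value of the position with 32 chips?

0

n :  0  1  2  3  4  5  6  7  8  9 10 11 12 13 14 15 16 17 18 19 20 21 22 23 24 25 26 27 28 29 30 31 32
G :  0  0  0  1  1  1  2  2  2  3  0  0  0  1  1  1  2  2  2  3  0  0  0  1  1  1  2  2  2  3  0  0  0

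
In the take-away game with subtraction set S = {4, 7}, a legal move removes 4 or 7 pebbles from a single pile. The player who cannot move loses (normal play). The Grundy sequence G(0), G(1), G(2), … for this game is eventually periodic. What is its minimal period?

11

G(0) = 0
G(1) = mex{} = 0
G(2) = mex{} = 0
G(3) = mex{} = 0
G(4) = mex{0} = 1
G(5) = mex{0} = 1
G(6) = mex{0} = 1
G(7) = mex{0,0} = 1
G(8) = mex{1,0} = 2
G(9) = mex{1,0} = 2
G(10) = mex{1,0} = 2
G(11) = mex{1,1} = 0
G(12) = mex{2,1} = 0
G(13) = mex{2,1} = 0
G(14) = mex{2,1} = 0
G(15) = mex{0,2} = 1
G(16) = mex{0,2} = 1
G(17) = mex{0,2} = 1
G(18) = mex{0,0} = 1
G(19) = mex{1,0} = 2
G(20) = mex{1,0} = 2
G(21) = mex{1,0} = 2
G(22) = mex{1,1} = 0
G(23) = mex{2,1} = 0
G(n+11) = G(n) holds for n = 0,…,6 (a full window of length max(S) = 7), so the sequence is purely periodic with period 11.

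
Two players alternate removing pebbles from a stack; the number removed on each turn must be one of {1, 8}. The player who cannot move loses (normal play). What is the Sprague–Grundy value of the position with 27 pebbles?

n :  0  1  2  3  4  5  6  7  8  9 10 11 12 13 14 15 16 17 18 19 20 21 22 23 24 25 26 27
G :  0  1  0  1  0  1  0  1  2  0  1  0  1  0  1  0  1  2  0  1  0  1  0  1  0  1  2  0

0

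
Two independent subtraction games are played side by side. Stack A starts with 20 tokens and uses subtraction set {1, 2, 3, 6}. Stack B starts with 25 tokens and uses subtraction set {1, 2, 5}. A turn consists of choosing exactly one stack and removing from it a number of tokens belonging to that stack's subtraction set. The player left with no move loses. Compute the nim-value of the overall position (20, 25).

1

Stack A, S = {1, 2, 3, 6}:
n :  0  1  2  3  4  5  6  7  8  9 10 11 12 13 14 15 16 17 18 19 20
G :  0  1  2  3  0  1  2  3  0  1  2  3  0  1  2  3  0  1  2  3  0
G_A(20) = 0.
Stack B, S = {1, 2, 5}:
n :  0  1  2  3  4  5  6  7  8  9 10 11 12 13 14 15 16 17 18 19 20 21 22 23 24 25
G :  0  1  2  0  1  2  0  1  2  0  1  2  0  1  2  0  1  2  0  1  2  0  1  2  0  1
G_B(25) = 1.
Combined Grundy value = 0 ⊕ 1 = 1.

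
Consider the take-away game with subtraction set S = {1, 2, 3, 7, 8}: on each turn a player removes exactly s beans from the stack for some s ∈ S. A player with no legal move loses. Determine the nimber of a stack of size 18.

0

n :  0  1  2  3  4  5  6  7  8  9 10 11 12 13 14 15 16 17 18
G :  0  1  2  3  0  1  2  3  4  0  1  2  3  0  1  2  3  4  0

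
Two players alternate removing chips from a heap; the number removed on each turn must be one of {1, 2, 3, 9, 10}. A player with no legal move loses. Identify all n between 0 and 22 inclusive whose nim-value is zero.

n :  0  1  2  3  4  5  6  7  8  9 10 11 12 13 14 15 16 17 18 19 20 21 22
G :  0  1  2  3  0  1  2  3  0  1  2  3  0  1  2  3  0  1  2  3  0  1  2
P-positions are exactly the n with G(n) = 0.

0, 4, 8, 12, 16, 20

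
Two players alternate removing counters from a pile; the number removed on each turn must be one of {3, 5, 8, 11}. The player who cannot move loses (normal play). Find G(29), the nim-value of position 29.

G(0) = 0
G(1) = mex{} = 0
G(2) = mex{} = 0
G(3) = mex{0} = 1
G(4) = mex{0} = 1
G(5) = mex{0,0} = 1
G(6) = mex{1,0} = 2
G(7) = mex{1,0} = 2
G(8) = mex{1,1,0} = 2
G(9) = mex{2,1,0} = 3
G(10) = mex{2,1,0} = 3
G(11) = mex{2,2,1,0} = 3
G(12) = mex{3,2,1,0} = 4
G(13) = mex{3,2,1,0} = 4
G(14) = mex{3,3,2,1} = 0
G(15) = mex{4,3,2,1} = 0
G(16) = mex{4,3,2,1} = 0
G(17) = mex{0,4,3,2} = 1
G(18) = mex{0,4,3,2} = 1
G(19) = mex{0,0,3,2} = 1
G(20) = mex{1,0,4,3} = 2
G(21) = mex{1,0,4,3} = 2
G(22) = mex{1,1,0,3} = 2
G(23) = mex{2,1,0,4} = 3
G(24) = mex{2,1,0,4} = 3
G(25) = mex{2,2,1,0} = 3
G(26) = mex{3,2,1,0} = 4
G(27) = mex{3,2,1,0} = 4
G(28) = mex{3,3,2,1} = 0
G(29) = mex{4,3,2,1} = 0

0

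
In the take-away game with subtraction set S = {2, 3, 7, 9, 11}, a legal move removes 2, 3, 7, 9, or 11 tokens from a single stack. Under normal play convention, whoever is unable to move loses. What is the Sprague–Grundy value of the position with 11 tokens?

n :  0  1  2  3  4  5  6  7  8  9 10 11
G :  0  0  1  1  2  0  0  1  1  2  2  3

3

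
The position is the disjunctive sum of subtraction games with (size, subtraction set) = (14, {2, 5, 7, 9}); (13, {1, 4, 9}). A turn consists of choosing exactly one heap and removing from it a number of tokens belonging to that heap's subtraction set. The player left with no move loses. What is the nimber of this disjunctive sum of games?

0

Heap A, S = {2, 5, 7, 9}:
G(0) = 0
G(1) = mex{} = 0
G(2) = mex{0} = 1
G(3) = mex{0} = 1
G(4) = mex{1} = 0
G(5) = mex{1,0} = 2
G(6) = mex{0,0} = 1
G(7) = mex{2,1,0} = 3
G(8) = mex{1,1,0} = 2
G(9) = mex{3,0,1,0} = 2
G(10) = mex{2,2,1,0} = 3
G(11) = mex{2,1,0,1} = 3
G(12) = mex{3,3,2,1} = 0
G(13) = mex{3,2,1,0} = 4
G(14) = mex{0,2,3,2} = 1
G_A(14) = 1.
Heap B, S = {1, 4, 9}:
n :  0  1  2  3  4  5  6  7  8  9 10 11 12 13
G :  0  1  0  1  2  0  1  0  1  2  0  1  0  1
G_B(13) = 1.
Combined Grundy value = 1 ⊕ 1 = 0.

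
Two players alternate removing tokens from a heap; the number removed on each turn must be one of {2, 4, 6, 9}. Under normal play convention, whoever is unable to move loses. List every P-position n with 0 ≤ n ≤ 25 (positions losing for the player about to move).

0, 1, 8, 11, 16, 19, 24

n :  0  1  2  3  4  5  6  7  8  9 10 11 12 13 14 15 16 17 18 19 20 21 22 23 24 25
G :  0  0  1  1  2  2  3  3  0  4  1  0  2  1  3  2  0  3  1  0  2  1  3  2  0  3
P-positions are exactly the n with G(n) = 0.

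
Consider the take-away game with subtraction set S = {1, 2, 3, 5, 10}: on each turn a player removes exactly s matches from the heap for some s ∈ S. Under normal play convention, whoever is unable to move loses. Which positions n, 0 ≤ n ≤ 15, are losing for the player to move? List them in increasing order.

0, 4, 8, 12

G(0) = 0
G(1) = mex{0} = 1
G(2) = mex{1,0} = 2
G(3) = mex{2,1,0} = 3
G(4) = mex{3,2,1} = 0
G(5) = mex{0,3,2,0} = 1
G(6) = mex{1,0,3,1} = 2
G(7) = mex{2,1,0,2} = 3
G(8) = mex{3,2,1,3} = 0
G(9) = mex{0,3,2,0} = 1
G(10) = mex{1,0,3,1,0} = 2
G(11) = mex{2,1,0,2,1} = 3
G(12) = mex{3,2,1,3,2} = 0
G(13) = mex{0,3,2,0,3} = 1
G(14) = mex{1,0,3,1,0} = 2
G(15) = mex{2,1,0,2,1} = 3
P-positions are exactly the n with G(n) = 0.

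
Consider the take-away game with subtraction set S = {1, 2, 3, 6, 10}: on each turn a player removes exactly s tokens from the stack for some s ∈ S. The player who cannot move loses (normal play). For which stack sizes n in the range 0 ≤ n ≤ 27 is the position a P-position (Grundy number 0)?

0, 4, 8, 12, 16, 20, 24

n :  0  1  2  3  4  5  6  7  8  9 10 11 12 13 14 15 16 17 18 19 20 21 22 23 24 25 26 27
G :  0  1  2  3  0  1  2  3  0  1  2  3  0  1  2  3  0  1  2  3  0  1  2  3  0  1  2  3
P-positions are exactly the n with G(n) = 0.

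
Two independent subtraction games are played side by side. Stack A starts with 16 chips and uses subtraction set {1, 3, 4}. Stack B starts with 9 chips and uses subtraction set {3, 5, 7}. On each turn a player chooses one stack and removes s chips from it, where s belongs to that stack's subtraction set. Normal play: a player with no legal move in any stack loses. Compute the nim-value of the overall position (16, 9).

3

Stack A, S = {1, 3, 4}:
G(0) = 0
G(1) = mex{0} = 1
G(2) = mex{1} = 0
G(3) = mex{0,0} = 1
G(4) = mex{1,1,0} = 2
G(5) = mex{2,0,1} = 3
G(6) = mex{3,1,0} = 2
G(7) = mex{2,2,1} = 0
G(8) = mex{0,3,2} = 1
G(9) = mex{1,2,3} = 0
G(10) = mex{0,0,2} = 1
G(11) = mex{1,1,0} = 2
G(12) = mex{2,0,1} = 3
G(13) = mex{3,1,0} = 2
G(14) = mex{2,2,1} = 0
G(15) = mex{0,3,2} = 1
G(16) = mex{1,2,3} = 0
G_A(16) = 0.
Stack B, S = {3, 5, 7}:
G(0) = 0
G(1) = mex{} = 0
G(2) = mex{} = 0
G(3) = mex{0} = 1
G(4) = mex{0} = 1
G(5) = mex{0,0} = 1
G(6) = mex{1,0} = 2
G(7) = mex{1,0,0} = 2
G(8) = mex{1,1,0} = 2
G(9) = mex{2,1,0} = 3
G_B(9) = 3.
Combined Grundy value = 0 ⊕ 3 = 3.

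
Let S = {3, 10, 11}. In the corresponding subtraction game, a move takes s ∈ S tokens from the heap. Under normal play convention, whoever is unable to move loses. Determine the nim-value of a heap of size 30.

1

n :  0  1  2  3  4  5  6  7  8  9 10 11 12 13 14 15 16 17 18 19 20 21 22 23 24 25 26 27 28 29 30
G :  0  0  0  1  1  1  0  0  0  1  1  1  2  2  0  0  3  1  1  2  0  0  0  1  1  1  2  0  0  0  1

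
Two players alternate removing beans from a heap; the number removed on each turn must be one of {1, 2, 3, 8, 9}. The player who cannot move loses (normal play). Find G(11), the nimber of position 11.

1

n :  0  1  2  3  4  5  6  7  8  9 10 11
G :  0  1  2  3  0  1  2  3  4  5  0  1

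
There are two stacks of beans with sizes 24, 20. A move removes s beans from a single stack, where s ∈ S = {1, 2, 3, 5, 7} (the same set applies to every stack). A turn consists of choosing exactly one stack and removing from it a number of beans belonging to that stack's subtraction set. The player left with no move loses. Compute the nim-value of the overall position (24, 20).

0

All stacks use S = {1, 2, 3, 5, 7}:
n :  0  1  2  3  4  5  6  7  8  9 10 11 12 13 14 15 16 17 18 19 20 21 22 23 24
G :  0  1  2  3  0  1  2  3  0  1  2  3  0  1  2  3  0  1  2  3  0  1  2  3  0
Stack A: G(24) = 0.
Stack B: G(20) = 0.
Combined Grundy value = 0 ⊕ 0 = 0.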